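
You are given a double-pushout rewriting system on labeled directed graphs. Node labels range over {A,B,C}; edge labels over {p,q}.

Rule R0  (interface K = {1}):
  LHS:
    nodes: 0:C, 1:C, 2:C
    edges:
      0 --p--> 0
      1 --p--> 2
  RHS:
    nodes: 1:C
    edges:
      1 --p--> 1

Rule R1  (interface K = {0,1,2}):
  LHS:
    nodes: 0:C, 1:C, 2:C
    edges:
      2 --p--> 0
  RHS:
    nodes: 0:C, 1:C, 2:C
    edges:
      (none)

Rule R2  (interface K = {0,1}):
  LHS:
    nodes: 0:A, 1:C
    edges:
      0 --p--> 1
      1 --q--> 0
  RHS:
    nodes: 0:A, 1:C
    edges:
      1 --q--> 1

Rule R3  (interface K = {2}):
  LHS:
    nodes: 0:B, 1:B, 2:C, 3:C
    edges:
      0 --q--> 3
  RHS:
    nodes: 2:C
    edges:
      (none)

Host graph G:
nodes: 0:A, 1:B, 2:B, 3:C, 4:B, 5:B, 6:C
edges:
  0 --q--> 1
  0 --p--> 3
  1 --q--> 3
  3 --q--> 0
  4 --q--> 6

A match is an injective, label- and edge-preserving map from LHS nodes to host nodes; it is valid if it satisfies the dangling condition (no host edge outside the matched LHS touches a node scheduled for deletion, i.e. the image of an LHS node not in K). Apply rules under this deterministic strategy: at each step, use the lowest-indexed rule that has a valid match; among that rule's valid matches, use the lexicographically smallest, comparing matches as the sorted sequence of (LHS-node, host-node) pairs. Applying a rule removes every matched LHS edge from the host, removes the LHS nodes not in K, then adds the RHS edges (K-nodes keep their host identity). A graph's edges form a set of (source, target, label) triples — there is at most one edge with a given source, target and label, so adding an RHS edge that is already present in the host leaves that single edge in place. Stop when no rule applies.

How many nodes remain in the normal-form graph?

Answer: 4

Derivation:
start.  V:7 E:5  edges: 0-q->1 0-p->3 1-q->3 3-q->0 4-q->6
1. fire R2 via {0↦0, 1↦3}  →  V:7 E:4  edges: 0-q->1 1-q->3 3-q->3 4-q->6
2. fire R3 via {0↦4, 1↦2, 2↦3, 3↦6}  →  V:4 E:3  edges: 0-q->1 1-q->3 3-q->3
final graph: no rule applies after step 2
NF nodes: {0:A, 1:B, 3:C, 5:B}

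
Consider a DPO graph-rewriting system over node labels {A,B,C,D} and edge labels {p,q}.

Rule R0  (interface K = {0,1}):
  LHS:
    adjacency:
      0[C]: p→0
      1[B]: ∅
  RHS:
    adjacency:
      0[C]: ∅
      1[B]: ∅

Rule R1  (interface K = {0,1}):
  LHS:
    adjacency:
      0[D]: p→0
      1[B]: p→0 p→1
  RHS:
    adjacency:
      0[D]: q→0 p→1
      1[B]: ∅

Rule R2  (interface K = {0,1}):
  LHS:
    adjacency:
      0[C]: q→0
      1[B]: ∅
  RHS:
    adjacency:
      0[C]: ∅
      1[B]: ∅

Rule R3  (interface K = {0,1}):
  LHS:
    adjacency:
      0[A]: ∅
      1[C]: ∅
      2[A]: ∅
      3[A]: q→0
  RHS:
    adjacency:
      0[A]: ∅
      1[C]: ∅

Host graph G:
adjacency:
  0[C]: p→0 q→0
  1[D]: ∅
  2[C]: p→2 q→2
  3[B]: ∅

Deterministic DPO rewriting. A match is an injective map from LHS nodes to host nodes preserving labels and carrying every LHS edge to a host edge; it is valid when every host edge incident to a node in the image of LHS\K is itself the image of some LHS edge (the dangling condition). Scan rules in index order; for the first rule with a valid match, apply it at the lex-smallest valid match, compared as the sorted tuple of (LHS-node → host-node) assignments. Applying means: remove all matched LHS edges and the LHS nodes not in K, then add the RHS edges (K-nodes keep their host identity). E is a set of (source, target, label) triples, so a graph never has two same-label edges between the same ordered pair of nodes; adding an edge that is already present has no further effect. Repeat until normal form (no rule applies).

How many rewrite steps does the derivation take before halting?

[0] host  ⇒  4 nodes, 4 edges  {0-p->0 0-q->0 2-p->2 2-q->2}
[1] R0 @ {0↦0, 1↦3}  ⇒  4 nodes, 3 edges  {0-q->0 2-p->2 2-q->2}
[2] R0 @ {0↦2, 1↦3}  ⇒  4 nodes, 2 edges  {0-q->0 2-q->2}
[3] R2 @ {0↦0, 1↦3}  ⇒  4 nodes, 1 edges  {2-q->2}
[4] R2 @ {0↦2, 1↦3}  ⇒  4 nodes, 0 edges  {∅}
final graph: no rule applies after step 4

Answer: 4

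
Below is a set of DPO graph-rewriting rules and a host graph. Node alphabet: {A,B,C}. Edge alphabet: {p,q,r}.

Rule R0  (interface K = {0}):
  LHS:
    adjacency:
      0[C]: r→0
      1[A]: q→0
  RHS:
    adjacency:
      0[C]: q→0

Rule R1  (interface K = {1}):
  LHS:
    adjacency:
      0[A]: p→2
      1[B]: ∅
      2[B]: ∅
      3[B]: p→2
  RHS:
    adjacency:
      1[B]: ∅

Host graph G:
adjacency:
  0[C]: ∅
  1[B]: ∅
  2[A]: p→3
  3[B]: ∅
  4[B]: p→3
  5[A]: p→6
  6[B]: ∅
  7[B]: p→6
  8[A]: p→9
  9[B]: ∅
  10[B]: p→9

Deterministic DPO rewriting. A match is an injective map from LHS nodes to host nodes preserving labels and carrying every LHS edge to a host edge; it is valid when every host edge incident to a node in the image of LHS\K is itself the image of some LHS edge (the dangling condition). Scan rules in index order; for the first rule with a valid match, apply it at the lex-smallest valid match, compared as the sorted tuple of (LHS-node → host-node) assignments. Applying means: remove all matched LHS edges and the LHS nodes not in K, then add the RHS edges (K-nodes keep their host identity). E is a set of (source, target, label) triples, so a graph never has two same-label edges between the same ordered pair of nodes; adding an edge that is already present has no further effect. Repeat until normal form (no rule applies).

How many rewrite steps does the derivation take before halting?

Answer: 3

Derivation:
[0] host  ⇒  11 nodes, 6 edges  {2-p->3 4-p->3 5-p->6 7-p->6 8-p->9 10-p->9}
[1] R1 @ {0↦2, 1↦1, 2↦3, 3↦4}  ⇒  8 nodes, 4 edges  {5-p->6 7-p->6 8-p->9 10-p->9}
[2] R1 @ {0↦5, 1↦1, 2↦6, 3↦7}  ⇒  5 nodes, 2 edges  {8-p->9 10-p->9}
[3] R1 @ {0↦8, 1↦1, 2↦9, 3↦10}  ⇒  2 nodes, 0 edges  {∅}
halt: no rule applies after step 3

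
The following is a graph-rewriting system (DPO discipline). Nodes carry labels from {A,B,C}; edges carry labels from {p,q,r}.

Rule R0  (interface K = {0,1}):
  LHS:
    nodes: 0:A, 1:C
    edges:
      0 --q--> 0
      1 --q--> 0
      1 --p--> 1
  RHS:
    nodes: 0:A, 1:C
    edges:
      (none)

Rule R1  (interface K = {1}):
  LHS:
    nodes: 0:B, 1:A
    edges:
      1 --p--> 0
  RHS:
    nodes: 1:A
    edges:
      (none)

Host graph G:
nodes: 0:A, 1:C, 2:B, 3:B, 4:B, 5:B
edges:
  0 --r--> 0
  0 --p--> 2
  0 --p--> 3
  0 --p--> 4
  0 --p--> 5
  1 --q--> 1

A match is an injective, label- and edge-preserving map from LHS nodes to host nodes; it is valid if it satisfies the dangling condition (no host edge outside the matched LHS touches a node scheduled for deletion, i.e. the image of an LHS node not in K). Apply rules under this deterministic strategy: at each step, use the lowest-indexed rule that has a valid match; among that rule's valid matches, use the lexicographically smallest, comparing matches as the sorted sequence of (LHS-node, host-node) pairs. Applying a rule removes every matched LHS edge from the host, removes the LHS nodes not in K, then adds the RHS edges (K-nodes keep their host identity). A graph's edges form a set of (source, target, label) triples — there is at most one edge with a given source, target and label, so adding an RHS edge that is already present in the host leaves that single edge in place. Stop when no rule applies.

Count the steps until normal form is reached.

Answer: 4

Rewrite trace:
initial: |V|=6 |E|=6  E = 0-r->0 0-p->2 0-p->3 0-p->4 0-p->5 1-q->1
step 1: apply R1 at {0↦2, 1↦0}  → |V|=5 |E|=5  E = 0-r->0 0-p->3 0-p->4 0-p->5 1-q->1
step 2: apply R1 at {0↦3, 1↦0}  → |V|=4 |E|=4  E = 0-r->0 0-p->4 0-p->5 1-q->1
step 3: apply R1 at {0↦4, 1↦0}  → |V|=3 |E|=3  E = 0-r->0 0-p->5 1-q->1
step 4: apply R1 at {0↦5, 1↦0}  → |V|=2 |E|=2  E = 0-r->0 1-q->1
final graph: no rule applies after step 4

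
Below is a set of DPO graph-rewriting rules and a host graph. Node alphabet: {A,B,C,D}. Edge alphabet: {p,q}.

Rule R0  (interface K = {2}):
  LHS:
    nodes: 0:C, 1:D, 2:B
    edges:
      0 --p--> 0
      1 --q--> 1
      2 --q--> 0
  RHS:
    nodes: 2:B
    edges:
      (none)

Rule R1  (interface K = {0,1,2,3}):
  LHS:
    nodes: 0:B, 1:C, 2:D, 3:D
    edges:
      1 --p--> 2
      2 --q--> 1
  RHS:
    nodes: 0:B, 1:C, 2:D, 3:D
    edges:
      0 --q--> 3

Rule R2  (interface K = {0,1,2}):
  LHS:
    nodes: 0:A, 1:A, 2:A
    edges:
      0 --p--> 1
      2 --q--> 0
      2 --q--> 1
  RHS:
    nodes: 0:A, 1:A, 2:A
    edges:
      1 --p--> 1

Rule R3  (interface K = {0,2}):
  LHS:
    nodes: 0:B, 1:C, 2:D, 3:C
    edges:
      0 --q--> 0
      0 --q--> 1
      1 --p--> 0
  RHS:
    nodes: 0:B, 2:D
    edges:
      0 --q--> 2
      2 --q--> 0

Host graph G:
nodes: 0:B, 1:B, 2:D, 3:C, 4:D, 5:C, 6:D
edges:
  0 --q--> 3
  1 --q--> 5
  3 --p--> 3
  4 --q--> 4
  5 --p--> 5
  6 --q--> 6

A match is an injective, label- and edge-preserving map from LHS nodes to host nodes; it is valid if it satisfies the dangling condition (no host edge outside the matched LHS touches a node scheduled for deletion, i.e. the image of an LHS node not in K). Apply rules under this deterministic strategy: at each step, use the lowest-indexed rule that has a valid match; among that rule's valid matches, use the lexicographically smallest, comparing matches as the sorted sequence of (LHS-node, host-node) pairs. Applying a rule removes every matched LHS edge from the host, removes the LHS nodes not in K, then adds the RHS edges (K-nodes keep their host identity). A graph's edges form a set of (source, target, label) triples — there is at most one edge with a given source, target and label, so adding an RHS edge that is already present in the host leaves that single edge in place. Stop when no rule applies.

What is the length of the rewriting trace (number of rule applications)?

Answer: 2

Rewrite trace:
initial: |V|=7 |E|=6  E = 0-q->3 1-q->5 3-p->3 4-q->4 5-p->5 6-q->6
step 1: apply R0 at {0↦3, 1↦4, 2↦0}  → |V|=5 |E|=3  E = 1-q->5 5-p->5 6-q->6
step 2: apply R0 at {0↦5, 1↦6, 2↦1}  → |V|=3 |E|=0  E = ∅
normal form: no rule applies after step 2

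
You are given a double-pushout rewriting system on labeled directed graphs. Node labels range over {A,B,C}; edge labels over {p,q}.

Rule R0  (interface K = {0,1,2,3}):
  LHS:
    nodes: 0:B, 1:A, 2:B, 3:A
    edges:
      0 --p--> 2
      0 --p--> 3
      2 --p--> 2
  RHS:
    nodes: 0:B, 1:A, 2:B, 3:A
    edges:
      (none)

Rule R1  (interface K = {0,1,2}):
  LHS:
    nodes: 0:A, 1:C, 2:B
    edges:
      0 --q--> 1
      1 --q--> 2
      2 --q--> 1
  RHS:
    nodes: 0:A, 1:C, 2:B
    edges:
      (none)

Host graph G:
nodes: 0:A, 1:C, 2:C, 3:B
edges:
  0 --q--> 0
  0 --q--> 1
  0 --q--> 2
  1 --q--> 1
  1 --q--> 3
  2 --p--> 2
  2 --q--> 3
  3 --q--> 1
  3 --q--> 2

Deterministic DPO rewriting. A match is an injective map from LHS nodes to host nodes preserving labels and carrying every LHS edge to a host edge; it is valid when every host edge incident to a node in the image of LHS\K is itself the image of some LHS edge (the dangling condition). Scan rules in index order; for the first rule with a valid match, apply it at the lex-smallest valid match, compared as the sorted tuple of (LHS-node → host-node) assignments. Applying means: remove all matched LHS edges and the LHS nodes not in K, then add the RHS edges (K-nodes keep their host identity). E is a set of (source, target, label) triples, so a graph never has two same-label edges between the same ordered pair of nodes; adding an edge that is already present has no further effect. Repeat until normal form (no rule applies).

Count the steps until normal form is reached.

start.  V:4 E:9  edges: 0-q->0 0-q->1 0-q->2 1-q->1 1-q->3 2-p->2 2-q->3 3-q->1 3-q->2
1. fire R1 via {0↦0, 1↦1, 2↦3}  →  V:4 E:6  edges: 0-q->0 0-q->2 1-q->1 2-p->2 2-q->3 3-q->2
2. fire R1 via {0↦0, 1↦2, 2↦3}  →  V:4 E:3  edges: 0-q->0 1-q->1 2-p->2
final graph: no rule applies after step 2

Answer: 2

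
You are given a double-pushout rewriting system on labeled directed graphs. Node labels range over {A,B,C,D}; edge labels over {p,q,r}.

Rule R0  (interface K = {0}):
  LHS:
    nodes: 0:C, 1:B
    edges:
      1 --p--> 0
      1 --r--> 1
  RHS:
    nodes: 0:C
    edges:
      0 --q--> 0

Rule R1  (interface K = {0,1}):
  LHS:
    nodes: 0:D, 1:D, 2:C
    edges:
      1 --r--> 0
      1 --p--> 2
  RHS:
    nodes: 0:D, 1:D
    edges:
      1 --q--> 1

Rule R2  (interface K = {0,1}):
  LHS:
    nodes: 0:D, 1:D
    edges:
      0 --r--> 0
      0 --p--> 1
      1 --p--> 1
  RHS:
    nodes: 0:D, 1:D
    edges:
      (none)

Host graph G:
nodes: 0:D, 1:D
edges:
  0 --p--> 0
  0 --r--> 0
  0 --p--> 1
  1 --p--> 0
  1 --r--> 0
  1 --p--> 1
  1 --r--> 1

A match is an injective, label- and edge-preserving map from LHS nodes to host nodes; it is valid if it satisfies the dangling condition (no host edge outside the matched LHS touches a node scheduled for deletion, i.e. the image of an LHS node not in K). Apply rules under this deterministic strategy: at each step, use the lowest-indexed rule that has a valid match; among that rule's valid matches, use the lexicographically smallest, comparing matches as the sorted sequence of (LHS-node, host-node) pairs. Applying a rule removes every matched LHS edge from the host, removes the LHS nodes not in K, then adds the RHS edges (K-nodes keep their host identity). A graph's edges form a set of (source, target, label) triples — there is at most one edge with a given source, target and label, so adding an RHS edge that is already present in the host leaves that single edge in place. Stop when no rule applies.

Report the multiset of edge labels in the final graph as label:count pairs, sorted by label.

Answer: r:1

Rewrite trace:
[0] host  ⇒  2 nodes, 7 edges  {0-p->0 0-r->0 0-p->1 1-p->0 1-r->0 1-p->1 1-r->1}
[1] R2 @ {0↦0, 1↦1}  ⇒  2 nodes, 4 edges  {0-p->0 1-p->0 1-r->0 1-r->1}
[2] R2 @ {0↦1, 1↦0}  ⇒  2 nodes, 1 edges  {1-r->0}
final graph: no rule applies after step 2
NF edges: [(1, 0, 'r')]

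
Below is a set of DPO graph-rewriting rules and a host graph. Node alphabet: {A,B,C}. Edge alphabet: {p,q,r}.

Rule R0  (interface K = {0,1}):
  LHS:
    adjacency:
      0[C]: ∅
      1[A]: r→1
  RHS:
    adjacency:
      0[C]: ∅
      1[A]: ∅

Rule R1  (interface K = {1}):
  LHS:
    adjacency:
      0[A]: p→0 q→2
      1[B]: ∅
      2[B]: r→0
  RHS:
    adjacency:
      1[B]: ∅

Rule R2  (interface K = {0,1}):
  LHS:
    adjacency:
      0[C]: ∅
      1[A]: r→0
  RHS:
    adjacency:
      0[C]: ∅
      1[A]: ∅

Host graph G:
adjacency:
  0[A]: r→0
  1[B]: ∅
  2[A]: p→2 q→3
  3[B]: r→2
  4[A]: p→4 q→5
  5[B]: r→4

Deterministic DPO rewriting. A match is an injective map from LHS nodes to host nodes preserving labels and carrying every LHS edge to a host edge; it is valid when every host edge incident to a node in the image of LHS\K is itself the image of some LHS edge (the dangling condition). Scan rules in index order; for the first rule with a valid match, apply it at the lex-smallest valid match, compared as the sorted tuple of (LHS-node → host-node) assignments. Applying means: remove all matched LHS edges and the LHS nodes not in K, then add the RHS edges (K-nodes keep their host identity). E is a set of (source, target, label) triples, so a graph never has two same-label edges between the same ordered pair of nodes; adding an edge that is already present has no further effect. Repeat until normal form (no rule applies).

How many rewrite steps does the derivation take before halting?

[0] host  ⇒  6 nodes, 7 edges  {0-r->0 2-p->2 2-q->3 3-r->2 4-p->4 4-q->5 5-r->4}
[1] R1 @ {0↦2, 1↦1, 2↦3}  ⇒  4 nodes, 4 edges  {0-r->0 4-p->4 4-q->5 5-r->4}
[2] R1 @ {0↦4, 1↦1, 2↦5}  ⇒  2 nodes, 1 edges  {0-r->0}
halt: no rule applies after step 2

Answer: 2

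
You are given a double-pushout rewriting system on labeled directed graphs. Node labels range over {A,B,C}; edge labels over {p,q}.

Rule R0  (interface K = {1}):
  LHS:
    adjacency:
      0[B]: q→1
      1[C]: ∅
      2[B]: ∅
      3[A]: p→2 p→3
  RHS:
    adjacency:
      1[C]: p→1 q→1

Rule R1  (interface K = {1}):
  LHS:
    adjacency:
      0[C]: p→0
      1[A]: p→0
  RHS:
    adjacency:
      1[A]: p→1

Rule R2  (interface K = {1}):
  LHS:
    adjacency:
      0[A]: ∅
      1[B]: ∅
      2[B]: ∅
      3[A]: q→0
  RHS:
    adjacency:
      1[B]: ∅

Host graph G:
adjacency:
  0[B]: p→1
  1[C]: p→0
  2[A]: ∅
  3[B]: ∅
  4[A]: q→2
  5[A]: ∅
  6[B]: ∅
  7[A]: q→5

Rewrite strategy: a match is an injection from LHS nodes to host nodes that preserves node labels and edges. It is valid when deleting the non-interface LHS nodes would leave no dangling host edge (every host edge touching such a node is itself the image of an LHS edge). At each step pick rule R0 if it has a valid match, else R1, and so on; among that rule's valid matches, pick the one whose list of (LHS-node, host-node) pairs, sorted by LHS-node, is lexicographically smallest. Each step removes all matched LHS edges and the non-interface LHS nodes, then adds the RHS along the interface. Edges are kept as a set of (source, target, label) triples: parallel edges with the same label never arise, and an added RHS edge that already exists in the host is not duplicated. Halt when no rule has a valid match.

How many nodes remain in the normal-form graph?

[0] host  ⇒  8 nodes, 4 edges  {0-p->1 1-p->0 4-q->2 7-q->5}
[1] R2 @ {0↦2, 1↦0, 2↦3, 3↦4}  ⇒  5 nodes, 3 edges  {0-p->1 1-p->0 7-q->5}
[2] R2 @ {0↦5, 1↦0, 2↦6, 3↦7}  ⇒  2 nodes, 2 edges  {0-p->1 1-p->0}
normal form: no rule applies after step 2
NF nodes: {0:B, 1:C}

Answer: 2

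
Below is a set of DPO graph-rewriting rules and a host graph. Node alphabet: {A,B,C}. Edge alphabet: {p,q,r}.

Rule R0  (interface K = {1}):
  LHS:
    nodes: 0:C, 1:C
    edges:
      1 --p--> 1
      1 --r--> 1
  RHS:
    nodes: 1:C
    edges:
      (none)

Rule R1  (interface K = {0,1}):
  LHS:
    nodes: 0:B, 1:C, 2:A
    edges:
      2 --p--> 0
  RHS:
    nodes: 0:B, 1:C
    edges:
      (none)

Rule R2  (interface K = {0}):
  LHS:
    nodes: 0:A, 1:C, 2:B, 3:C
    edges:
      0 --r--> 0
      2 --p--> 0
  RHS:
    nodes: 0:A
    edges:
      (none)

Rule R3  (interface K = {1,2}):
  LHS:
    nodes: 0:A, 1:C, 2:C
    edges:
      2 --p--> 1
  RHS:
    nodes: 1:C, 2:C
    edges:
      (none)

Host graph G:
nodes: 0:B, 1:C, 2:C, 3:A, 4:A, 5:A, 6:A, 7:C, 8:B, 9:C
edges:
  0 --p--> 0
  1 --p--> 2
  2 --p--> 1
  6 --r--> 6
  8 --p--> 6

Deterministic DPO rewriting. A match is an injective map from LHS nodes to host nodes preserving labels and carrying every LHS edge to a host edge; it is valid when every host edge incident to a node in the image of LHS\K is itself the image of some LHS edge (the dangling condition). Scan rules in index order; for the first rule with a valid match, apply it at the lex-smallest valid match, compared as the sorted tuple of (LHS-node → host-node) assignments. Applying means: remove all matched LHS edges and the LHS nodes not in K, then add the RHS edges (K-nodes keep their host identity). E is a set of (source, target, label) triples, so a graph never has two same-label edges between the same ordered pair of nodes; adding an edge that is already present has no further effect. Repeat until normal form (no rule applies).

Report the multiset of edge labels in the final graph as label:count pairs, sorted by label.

initial: |V|=10 |E|=5  E = 0-p->0 1-p->2 2-p->1 6-r->6 8-p->6
step 1: apply R2 at {0↦6, 1↦7, 2↦8, 3↦9}  → |V|=7 |E|=3  E = 0-p->0 1-p->2 2-p->1
step 2: apply R3 at {0↦3, 1↦1, 2↦2}  → |V|=6 |E|=2  E = 0-p->0 1-p->2
step 3: apply R3 at {0↦4, 1↦2, 2↦1}  → |V|=5 |E|=1  E = 0-p->0
normal form: no rule applies after step 3
NF edges: [(0, 0, 'p')]

Answer: p:1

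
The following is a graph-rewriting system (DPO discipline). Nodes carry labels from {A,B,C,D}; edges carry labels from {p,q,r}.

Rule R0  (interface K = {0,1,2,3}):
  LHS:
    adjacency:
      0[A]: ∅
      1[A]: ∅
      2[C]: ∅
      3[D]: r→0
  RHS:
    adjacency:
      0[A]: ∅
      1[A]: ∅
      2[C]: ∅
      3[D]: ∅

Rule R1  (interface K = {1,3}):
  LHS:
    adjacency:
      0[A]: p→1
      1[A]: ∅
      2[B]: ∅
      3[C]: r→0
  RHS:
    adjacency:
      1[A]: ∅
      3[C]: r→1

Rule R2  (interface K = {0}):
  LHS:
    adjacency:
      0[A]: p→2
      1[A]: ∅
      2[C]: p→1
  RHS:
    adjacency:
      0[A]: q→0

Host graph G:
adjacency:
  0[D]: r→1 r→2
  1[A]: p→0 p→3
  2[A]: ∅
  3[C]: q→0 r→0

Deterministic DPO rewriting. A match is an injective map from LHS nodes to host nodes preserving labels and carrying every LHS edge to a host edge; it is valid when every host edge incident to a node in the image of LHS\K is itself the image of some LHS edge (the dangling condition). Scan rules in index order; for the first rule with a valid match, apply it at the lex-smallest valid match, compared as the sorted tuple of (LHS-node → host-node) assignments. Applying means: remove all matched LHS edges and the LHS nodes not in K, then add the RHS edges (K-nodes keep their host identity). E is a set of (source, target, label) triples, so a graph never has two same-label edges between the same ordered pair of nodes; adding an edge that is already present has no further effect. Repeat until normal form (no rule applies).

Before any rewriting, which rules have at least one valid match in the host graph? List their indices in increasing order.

Answer: [R0]

Derivation:
R0: 2 valid matches — {0↦1, 1↦2, 2↦3, 3↦0}, {0↦2, 1↦1, 2↦3, 3↦0}
R1: no valid match — LHS pattern not found
R2: no valid match — LHS pattern not found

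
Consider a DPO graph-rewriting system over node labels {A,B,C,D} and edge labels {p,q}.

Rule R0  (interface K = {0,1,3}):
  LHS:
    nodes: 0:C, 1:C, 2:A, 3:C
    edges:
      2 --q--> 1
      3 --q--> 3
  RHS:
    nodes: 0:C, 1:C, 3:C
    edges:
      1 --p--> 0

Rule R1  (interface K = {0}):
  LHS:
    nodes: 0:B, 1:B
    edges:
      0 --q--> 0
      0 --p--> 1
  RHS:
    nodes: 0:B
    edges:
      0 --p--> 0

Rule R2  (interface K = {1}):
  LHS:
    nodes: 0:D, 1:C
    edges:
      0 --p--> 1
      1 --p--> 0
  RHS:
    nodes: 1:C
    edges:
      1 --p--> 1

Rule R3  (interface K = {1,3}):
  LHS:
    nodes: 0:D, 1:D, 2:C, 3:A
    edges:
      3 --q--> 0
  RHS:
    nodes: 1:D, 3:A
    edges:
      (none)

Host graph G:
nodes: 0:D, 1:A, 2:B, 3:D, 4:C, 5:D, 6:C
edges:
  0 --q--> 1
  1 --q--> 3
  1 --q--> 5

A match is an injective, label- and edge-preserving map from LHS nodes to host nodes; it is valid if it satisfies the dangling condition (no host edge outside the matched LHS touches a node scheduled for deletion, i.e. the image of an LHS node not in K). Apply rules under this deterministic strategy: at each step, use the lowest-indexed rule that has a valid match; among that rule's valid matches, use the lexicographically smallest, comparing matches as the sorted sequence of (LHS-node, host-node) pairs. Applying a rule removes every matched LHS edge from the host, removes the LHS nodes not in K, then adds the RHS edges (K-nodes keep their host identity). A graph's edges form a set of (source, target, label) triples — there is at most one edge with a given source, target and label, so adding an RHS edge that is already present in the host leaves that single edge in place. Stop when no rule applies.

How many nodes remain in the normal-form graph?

Answer: 3

Rewrite trace:
initial: |V|=7 |E|=3  E = 0-q->1 1-q->3 1-q->5
step 1: apply R3 at {0↦3, 1↦0, 2↦4, 3↦1}  → |V|=5 |E|=2  E = 0-q->1 1-q->5
step 2: apply R3 at {0↦5, 1↦0, 2↦6, 3↦1}  → |V|=3 |E|=1  E = 0-q->1
halt: no rule applies after step 2
NF nodes: {0:D, 1:A, 2:B}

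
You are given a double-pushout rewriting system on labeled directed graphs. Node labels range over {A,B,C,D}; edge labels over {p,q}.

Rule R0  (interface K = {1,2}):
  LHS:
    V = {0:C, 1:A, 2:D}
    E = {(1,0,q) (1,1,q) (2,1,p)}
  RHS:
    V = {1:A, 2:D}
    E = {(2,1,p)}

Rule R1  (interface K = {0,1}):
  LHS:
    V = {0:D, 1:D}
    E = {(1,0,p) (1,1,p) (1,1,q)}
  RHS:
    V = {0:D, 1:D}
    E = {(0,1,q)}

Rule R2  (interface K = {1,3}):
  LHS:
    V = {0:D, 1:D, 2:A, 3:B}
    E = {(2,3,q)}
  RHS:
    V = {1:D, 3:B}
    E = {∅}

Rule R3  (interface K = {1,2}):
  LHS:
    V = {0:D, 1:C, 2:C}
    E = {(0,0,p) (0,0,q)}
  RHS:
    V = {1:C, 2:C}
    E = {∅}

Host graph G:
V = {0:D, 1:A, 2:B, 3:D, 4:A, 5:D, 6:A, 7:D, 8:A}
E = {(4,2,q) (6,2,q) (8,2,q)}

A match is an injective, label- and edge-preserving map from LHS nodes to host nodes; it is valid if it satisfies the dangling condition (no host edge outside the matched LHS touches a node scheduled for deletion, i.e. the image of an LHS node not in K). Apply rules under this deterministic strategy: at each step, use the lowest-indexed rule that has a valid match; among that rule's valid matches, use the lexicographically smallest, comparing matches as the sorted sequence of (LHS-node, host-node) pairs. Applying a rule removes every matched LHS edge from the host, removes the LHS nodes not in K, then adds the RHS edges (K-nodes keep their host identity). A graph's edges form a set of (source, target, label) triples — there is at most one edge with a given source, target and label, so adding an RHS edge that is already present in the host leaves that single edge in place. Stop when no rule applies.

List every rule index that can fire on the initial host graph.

Answer: [R2]

Steps:
R0: no valid match — LHS pattern not found
R1: no valid match — LHS pattern not found
R2: 36 valid matches — {0↦0, 1↦3, 2↦4, 3↦2}, {0↦0, 1↦3, 2↦6, 3↦2}, {0↦0, 1↦3, 2↦8, 3↦2} (+33 more)
R3: no valid match — LHS pattern not found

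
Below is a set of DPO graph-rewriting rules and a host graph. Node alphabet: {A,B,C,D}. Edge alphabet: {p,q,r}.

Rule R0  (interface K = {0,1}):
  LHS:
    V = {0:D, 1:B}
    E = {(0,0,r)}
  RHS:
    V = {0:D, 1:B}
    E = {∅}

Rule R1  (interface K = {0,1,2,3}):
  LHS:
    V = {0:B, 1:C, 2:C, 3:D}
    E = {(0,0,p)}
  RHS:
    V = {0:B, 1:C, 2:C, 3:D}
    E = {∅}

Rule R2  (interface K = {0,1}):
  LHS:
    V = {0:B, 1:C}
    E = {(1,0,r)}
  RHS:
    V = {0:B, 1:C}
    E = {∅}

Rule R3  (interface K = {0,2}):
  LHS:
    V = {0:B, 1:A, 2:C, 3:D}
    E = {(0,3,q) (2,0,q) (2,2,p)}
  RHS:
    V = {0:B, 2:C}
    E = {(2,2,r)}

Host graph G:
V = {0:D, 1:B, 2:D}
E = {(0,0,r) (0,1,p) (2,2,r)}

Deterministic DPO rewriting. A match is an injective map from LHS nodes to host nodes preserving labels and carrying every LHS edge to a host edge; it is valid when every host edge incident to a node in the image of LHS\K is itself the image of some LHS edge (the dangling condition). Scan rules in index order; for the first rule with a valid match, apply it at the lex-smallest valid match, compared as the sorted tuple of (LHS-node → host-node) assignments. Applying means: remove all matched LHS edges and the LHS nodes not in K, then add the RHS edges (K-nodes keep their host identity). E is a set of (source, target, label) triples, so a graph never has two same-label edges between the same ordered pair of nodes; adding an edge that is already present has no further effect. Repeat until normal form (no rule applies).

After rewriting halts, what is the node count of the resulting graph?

initial: |V|=3 |E|=3  E = 0-r->0 0-p->1 2-r->2
step 1: apply R0 at {0↦0, 1↦1}  → |V|=3 |E|=2  E = 0-p->1 2-r->2
step 2: apply R0 at {0↦2, 1↦1}  → |V|=3 |E|=1  E = 0-p->1
normal form: no rule applies after step 2
NF nodes: {0:D, 1:B, 2:D}

Answer: 3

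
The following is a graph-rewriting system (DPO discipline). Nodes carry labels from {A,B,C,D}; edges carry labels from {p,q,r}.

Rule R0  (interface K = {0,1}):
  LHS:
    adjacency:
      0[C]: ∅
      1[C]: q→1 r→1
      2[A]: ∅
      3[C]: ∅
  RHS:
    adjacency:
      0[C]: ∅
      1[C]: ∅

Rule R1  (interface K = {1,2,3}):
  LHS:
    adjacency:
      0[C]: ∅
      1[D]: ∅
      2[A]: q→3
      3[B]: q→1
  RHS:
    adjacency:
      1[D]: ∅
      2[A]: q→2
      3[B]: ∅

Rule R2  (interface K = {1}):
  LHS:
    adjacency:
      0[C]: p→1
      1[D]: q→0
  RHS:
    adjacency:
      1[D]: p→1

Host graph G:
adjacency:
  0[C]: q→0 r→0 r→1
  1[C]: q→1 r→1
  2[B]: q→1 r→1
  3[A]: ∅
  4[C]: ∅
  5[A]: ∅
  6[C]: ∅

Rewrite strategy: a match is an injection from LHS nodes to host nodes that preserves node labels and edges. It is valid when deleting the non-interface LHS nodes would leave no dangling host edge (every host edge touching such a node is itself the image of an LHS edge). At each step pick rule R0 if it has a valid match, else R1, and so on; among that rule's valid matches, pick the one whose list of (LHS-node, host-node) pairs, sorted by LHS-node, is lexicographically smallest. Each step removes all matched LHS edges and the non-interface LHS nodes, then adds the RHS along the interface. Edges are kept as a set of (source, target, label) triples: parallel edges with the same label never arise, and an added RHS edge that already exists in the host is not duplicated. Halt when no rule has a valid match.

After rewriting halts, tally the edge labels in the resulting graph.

[0] host  ⇒  7 nodes, 7 edges  {0-q->0 0-r->0 0-r->1 1-q->1 1-r->1 2-q->1 2-r->1}
[1] R0 @ {0↦0, 1↦1, 2↦3, 3↦4}  ⇒  5 nodes, 5 edges  {0-q->0 0-r->0 0-r->1 2-q->1 2-r->1}
[2] R0 @ {0↦1, 1↦0, 2↦5, 3↦6}  ⇒  3 nodes, 3 edges  {0-r->1 2-q->1 2-r->1}
normal form: no rule applies after step 2
NF edges: [(0, 1, 'r'), (2, 1, 'q'), (2, 1, 'r')]

Answer: q:1 r:2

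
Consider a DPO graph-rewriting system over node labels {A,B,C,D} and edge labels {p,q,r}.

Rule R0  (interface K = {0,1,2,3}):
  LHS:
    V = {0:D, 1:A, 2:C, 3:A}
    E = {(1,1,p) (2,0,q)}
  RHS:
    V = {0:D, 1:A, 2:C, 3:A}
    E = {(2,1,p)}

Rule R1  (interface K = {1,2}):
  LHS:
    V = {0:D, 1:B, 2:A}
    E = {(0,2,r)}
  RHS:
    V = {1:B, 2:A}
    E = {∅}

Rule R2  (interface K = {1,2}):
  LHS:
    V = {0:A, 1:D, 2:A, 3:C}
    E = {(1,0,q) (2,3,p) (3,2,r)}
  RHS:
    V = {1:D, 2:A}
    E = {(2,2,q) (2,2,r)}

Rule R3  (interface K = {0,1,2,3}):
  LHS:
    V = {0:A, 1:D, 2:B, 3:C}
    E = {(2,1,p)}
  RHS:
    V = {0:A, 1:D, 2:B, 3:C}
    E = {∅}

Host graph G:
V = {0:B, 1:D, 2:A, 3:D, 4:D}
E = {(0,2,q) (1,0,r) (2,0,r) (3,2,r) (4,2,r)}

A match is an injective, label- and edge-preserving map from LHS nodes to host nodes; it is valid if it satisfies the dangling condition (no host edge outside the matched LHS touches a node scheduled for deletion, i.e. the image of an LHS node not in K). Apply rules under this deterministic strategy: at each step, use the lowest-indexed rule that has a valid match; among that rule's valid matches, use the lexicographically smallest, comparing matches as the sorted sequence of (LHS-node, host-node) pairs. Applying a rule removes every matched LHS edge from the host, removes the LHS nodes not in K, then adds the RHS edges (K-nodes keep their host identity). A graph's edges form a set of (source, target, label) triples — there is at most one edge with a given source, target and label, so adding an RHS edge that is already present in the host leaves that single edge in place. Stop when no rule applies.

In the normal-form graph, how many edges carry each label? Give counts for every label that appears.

start.  V:5 E:5  edges: 0-q->2 1-r->0 2-r->0 3-r->2 4-r->2
1. fire R1 via {0↦3, 1↦0, 2↦2}  →  V:4 E:4  edges: 0-q->2 1-r->0 2-r->0 4-r->2
2. fire R1 via {0↦4, 1↦0, 2↦2}  →  V:3 E:3  edges: 0-q->2 1-r->0 2-r->0
final graph: no rule applies after step 2
NF edges: [(0, 2, 'q'), (1, 0, 'r'), (2, 0, 'r')]

Answer: q:1 r:2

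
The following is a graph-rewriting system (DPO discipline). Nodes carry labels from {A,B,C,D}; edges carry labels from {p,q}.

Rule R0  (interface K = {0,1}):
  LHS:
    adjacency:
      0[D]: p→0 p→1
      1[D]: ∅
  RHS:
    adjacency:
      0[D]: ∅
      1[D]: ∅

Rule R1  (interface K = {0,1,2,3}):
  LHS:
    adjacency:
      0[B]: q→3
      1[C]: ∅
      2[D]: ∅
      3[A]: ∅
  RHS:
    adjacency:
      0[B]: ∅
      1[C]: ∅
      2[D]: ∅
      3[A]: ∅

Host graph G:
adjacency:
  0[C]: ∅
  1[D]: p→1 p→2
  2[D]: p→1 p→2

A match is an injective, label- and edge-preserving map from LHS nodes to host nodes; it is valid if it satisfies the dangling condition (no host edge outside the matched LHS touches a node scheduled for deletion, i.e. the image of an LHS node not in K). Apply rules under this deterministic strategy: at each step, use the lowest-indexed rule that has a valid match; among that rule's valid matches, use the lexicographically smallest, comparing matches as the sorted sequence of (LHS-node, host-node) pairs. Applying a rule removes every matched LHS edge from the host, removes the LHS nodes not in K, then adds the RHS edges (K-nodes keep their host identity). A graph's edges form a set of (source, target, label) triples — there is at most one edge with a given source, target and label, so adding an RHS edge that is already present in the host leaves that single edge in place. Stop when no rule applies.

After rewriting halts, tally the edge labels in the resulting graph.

Answer: (no edges)

Derivation:
start.  V:3 E:4  edges: 1-p->1 1-p->2 2-p->1 2-p->2
1. fire R0 via {0↦1, 1↦2}  →  V:3 E:2  edges: 2-p->1 2-p->2
2. fire R0 via {0↦2, 1↦1}  →  V:3 E:0  edges: ∅
final graph: no rule applies after step 2
NF edges: []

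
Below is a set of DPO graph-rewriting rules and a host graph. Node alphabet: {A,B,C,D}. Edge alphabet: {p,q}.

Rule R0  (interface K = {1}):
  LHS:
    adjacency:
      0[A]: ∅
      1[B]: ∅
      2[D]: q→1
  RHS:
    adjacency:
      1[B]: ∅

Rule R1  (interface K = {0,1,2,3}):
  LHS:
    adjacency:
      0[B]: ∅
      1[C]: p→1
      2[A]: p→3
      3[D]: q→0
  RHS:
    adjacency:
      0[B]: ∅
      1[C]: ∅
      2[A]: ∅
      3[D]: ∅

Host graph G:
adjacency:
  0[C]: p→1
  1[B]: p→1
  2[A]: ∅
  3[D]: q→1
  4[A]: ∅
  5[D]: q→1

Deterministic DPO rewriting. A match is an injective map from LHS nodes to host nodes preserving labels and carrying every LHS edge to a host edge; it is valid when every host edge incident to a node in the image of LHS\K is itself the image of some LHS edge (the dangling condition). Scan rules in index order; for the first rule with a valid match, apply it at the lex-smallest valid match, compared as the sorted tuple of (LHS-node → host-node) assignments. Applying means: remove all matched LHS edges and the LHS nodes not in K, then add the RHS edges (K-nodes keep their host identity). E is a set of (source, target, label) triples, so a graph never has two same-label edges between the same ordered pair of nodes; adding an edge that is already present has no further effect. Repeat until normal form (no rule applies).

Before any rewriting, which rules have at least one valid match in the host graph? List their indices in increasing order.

R0: 4 valid matches — {0↦2, 1↦1, 2↦3}, {0↦2, 1↦1, 2↦5}, {0↦4, 1↦1, 2↦3} (+1 more)
R1: no valid match — LHS pattern not found

Answer: [R0]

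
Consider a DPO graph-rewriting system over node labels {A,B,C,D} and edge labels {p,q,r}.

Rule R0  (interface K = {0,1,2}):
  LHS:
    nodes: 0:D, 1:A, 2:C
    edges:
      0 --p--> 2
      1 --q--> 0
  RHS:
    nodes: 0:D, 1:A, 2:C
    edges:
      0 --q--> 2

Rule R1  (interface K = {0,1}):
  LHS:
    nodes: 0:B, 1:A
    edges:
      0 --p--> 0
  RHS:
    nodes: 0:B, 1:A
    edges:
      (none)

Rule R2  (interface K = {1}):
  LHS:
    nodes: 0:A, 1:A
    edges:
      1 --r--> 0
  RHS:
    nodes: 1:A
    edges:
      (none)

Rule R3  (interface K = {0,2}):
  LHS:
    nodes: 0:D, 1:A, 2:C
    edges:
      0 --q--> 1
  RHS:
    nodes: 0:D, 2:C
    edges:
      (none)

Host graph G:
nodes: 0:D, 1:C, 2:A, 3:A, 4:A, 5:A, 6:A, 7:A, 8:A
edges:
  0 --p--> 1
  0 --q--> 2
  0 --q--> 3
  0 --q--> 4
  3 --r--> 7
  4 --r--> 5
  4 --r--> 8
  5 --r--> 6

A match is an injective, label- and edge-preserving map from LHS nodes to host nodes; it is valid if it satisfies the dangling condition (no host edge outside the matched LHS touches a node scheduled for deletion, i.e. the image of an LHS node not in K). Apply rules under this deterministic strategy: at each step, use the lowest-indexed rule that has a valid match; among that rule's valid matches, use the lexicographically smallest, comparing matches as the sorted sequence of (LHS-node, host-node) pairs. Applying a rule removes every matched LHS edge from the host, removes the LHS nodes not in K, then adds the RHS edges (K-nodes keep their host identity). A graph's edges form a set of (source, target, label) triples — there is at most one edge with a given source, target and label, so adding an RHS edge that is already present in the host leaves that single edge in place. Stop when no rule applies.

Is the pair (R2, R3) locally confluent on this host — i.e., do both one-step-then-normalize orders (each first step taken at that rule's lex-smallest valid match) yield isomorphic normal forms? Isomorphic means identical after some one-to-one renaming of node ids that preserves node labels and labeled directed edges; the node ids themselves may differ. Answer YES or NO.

branch R2-first: apply at {0↦6, 1↦5} → |E|=7, then 6 more step(s) → NF |V|=2 |E|=1 V={0:D, 1:C} E=0-p->1
branch R3-first: apply at {0↦0, 1↦2, 2↦1} → |E|=7, then 6 more step(s) → NF |V|=2 |E|=1 V={0:D, 1:C} E=0-p->1
graphs isomorphic (equal up to label-preserving node renaming)

Answer: YES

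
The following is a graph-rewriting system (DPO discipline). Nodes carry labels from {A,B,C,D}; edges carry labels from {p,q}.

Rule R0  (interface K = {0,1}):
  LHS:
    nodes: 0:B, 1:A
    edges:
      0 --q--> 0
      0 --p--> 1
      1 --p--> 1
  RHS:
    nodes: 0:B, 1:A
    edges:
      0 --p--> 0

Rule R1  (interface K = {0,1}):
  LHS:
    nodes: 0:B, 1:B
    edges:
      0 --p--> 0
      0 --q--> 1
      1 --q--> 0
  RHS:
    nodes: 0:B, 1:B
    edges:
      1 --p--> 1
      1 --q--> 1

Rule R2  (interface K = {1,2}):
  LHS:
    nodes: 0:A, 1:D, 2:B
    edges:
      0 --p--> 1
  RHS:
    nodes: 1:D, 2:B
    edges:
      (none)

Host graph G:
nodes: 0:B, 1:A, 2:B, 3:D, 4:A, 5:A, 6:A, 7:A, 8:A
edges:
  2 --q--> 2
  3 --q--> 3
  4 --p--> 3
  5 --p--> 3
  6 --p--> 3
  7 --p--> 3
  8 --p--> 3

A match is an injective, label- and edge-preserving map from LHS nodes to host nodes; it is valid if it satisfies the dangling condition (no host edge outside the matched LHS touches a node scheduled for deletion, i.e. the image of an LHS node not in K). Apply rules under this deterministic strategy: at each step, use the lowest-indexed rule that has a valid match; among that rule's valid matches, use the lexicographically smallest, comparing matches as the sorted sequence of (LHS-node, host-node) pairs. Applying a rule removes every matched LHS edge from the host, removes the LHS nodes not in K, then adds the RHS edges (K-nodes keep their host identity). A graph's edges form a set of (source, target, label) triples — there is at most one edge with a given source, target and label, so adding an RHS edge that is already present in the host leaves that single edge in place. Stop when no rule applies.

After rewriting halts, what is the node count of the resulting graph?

Answer: 4

Steps:
initial: |V|=9 |E|=7  E = 2-q->2 3-q->3 4-p->3 5-p->3 6-p->3 7-p->3 8-p->3
step 1: apply R2 at {0↦4, 1↦3, 2↦0}  → |V|=8 |E|=6  E = 2-q->2 3-q->3 5-p->3 6-p->3 7-p->3 8-p->3
step 2: apply R2 at {0↦5, 1↦3, 2↦0}  → |V|=7 |E|=5  E = 2-q->2 3-q->3 6-p->3 7-p->3 8-p->3
step 3: apply R2 at {0↦6, 1↦3, 2↦0}  → |V|=6 |E|=4  E = 2-q->2 3-q->3 7-p->3 8-p->3
step 4: apply R2 at {0↦7, 1↦3, 2↦0}  → |V|=5 |E|=3  E = 2-q->2 3-q->3 8-p->3
step 5: apply R2 at {0↦8, 1↦3, 2↦0}  → |V|=4 |E|=2  E = 2-q->2 3-q->3
halt: no rule applies after step 5
NF nodes: {0:B, 1:A, 2:B, 3:D}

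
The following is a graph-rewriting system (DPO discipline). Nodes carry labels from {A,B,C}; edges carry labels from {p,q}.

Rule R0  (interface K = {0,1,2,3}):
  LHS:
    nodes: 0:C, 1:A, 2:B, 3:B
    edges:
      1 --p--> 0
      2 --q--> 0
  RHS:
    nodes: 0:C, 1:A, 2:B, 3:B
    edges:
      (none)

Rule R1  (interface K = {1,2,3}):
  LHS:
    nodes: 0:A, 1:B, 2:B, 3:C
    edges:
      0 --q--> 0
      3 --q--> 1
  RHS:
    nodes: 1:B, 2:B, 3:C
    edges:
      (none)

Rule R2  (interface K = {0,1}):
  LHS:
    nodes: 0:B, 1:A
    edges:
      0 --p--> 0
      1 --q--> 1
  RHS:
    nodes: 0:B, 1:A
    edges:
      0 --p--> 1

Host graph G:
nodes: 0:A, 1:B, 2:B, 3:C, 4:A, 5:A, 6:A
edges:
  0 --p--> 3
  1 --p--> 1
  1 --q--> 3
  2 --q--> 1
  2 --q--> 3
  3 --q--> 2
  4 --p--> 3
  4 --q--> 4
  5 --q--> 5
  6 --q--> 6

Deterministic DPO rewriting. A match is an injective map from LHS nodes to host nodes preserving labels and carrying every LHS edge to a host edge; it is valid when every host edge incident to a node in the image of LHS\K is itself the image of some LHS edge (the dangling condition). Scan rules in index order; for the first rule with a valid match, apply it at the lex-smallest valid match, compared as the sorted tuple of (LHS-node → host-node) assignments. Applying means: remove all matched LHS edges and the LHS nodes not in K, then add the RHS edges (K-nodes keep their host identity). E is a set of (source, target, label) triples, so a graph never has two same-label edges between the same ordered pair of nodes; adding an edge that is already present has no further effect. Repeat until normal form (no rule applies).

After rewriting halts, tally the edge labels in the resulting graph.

Answer: p:1 q:2

Derivation:
start.  V:7 E:10  edges: 0-p->3 1-p->1 1-q->3 2-q->1 2-q->3 3-q->2 4-p->3 4-q->4 5-q->5 6-q->6
1. fire R0 via {0↦3, 1↦0, 2↦1, 3↦2}  →  V:7 E:8  edges: 1-p->1 2-q->1 2-q->3 3-q->2 4-p->3 4-q->4 5-q->5 6-q->6
2. fire R0 via {0↦3, 1↦4, 2↦2, 3↦1}  →  V:7 E:6  edges: 1-p->1 2-q->1 3-q->2 4-q->4 5-q->5 6-q->6
3. fire R1 via {0↦4, 1↦2, 2↦1, 3↦3}  →  V:6 E:4  edges: 1-p->1 2-q->1 5-q->5 6-q->6
4. fire R2 via {0↦1, 1↦5}  →  V:6 E:3  edges: 1-p->5 2-q->1 6-q->6
final graph: no rule applies after step 4
NF edges: [(1, 5, 'p'), (2, 1, 'q'), (6, 6, 'q')]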